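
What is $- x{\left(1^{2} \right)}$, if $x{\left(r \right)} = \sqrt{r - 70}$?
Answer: $- i \sqrt{69} \approx - 8.3066 i$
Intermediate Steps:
$x{\left(r \right)} = \sqrt{-70 + r}$
$- x{\left(1^{2} \right)} = - \sqrt{-70 + 1^{2}} = - \sqrt{-70 + 1} = - \sqrt{-69} = - i \sqrt{69}$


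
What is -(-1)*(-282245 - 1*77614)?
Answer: -359859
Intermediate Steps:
-(-1)*(-282245 - 1*77614) = -(-1)*(-282245 - 77614) = -(-1)*(-359859) = -1*359859 = -359859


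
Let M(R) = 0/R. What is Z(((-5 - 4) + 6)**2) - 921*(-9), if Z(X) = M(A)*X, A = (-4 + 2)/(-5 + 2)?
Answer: 8289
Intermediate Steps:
A = 2/3 (A = -2/(-3) = -2*(-1/3) = 2/3 ≈ 0.66667)
M(R) = 0
Z(X) = 0 (Z(X) = 0*X = 0)
Z(((-5 - 4) + 6)**2) - 921*(-9) = 0 - 921*(-9) = 0 - 1*(-8289) = 0 + 8289 = 8289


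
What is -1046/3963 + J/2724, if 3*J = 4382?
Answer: 1469659/5397606 ≈ 0.27228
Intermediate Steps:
J = 4382/3 (J = (⅓)*4382 = 4382/3 ≈ 1460.7)
-1046/3963 + J/2724 = -1046/3963 + (4382/3)/2724 = -1046*1/3963 + (4382/3)*(1/2724) = -1046/3963 + 2191/4086 = 1469659/5397606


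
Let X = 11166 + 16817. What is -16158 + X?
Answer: 11825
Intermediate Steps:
X = 27983
-16158 + X = -16158 + 27983 = 11825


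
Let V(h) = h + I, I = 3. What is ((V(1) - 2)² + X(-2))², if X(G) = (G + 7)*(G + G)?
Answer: 256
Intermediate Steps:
X(G) = 2*G*(7 + G) (X(G) = (7 + G)*(2*G) = 2*G*(7 + G))
V(h) = 3 + h (V(h) = h + 3 = 3 + h)
((V(1) - 2)² + X(-2))² = (((3 + 1) - 2)² + 2*(-2)*(7 - 2))² = ((4 - 2)² + 2*(-2)*5)² = (2² - 20)² = (4 - 20)² = (-16)² = 256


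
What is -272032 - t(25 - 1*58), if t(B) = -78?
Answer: -271954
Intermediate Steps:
-272032 - t(25 - 1*58) = -272032 - 1*(-78) = -272032 + 78 = -271954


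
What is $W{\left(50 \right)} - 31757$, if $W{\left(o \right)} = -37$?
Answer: $-31794$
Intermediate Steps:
$W{\left(50 \right)} - 31757 = -37 - 31757 = -31794$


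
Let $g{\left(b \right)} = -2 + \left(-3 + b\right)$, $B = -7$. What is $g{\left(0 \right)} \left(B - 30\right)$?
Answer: $185$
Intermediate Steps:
$g{\left(b \right)} = -5 + b$
$g{\left(0 \right)} \left(B - 30\right) = \left(-5 + 0\right) \left(-7 - 30\right) = \left(-5\right) \left(-37\right) = 185$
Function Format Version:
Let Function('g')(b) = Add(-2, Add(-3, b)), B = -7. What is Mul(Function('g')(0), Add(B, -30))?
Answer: 185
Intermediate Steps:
Function('g')(b) = Add(-5, b)
Mul(Function('g')(0), Add(B, -30)) = Mul(Add(-5, 0), Add(-7, -30)) = Mul(-5, -37) = 185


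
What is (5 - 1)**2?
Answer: 16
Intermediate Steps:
(5 - 1)**2 = 4**2 = 16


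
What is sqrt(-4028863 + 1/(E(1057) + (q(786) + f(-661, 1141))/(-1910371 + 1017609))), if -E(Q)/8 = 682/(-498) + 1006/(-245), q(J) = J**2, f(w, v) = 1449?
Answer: I*sqrt(22210813417181775326338308667153)/2347961564519 ≈ 2007.2*I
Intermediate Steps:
E(Q) = 2672312/61005 (E(Q) = -8*(682/(-498) + 1006/(-245)) = -8*(682*(-1/498) + 1006*(-1/245)) = -8*(-341/249 - 1006/245) = -8*(-334039/61005) = 2672312/61005)
sqrt(-4028863 + 1/(E(1057) + (q(786) + f(-661, 1141))/(-1910371 + 1017609))) = sqrt(-4028863 + 1/(2672312/61005 + (786**2 + 1449)/(-1910371 + 1017609))) = sqrt(-4028863 + 1/(2672312/61005 + (617796 + 1449)/(-892762))) = sqrt(-4028863 + 1/(2672312/61005 + 619245*(-1/892762))) = sqrt(-4028863 + 1/(2672312/61005 - 619245/892762)) = sqrt(-4028863 + 1/(2347961564519/54462945810)) = sqrt(-4028863 + 54462945810/2347961564519) = sqrt(-9459615418249766087/2347961564519) = I*sqrt(22210813417181775326338308667153)/2347961564519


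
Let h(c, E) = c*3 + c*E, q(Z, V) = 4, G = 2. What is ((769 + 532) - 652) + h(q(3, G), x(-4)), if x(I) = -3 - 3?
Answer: 637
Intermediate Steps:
x(I) = -6
h(c, E) = 3*c + E*c
((769 + 532) - 652) + h(q(3, G), x(-4)) = ((769 + 532) - 652) + 4*(3 - 6) = (1301 - 652) + 4*(-3) = 649 - 12 = 637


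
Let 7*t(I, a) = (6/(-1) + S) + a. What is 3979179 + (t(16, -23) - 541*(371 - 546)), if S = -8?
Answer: 28516941/7 ≈ 4.0738e+6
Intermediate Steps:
t(I, a) = -2 + a/7 (t(I, a) = ((6/(-1) - 8) + a)/7 = ((6*(-1) - 8) + a)/7 = ((-6 - 8) + a)/7 = (-14 + a)/7 = -2 + a/7)
3979179 + (t(16, -23) - 541*(371 - 546)) = 3979179 + ((-2 + (1/7)*(-23)) - 541*(371 - 546)) = 3979179 + ((-2 - 23/7) - 541*(-175)) = 3979179 + (-37/7 + 94675) = 3979179 + 662688/7 = 28516941/7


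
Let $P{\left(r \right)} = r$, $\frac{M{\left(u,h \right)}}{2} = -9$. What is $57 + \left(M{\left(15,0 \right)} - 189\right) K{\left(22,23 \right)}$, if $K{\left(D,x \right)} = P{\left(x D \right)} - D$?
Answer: $-100131$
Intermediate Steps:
$M{\left(u,h \right)} = -18$ ($M{\left(u,h \right)} = 2 \left(-9\right) = -18$)
$K{\left(D,x \right)} = - D + D x$ ($K{\left(D,x \right)} = x D - D = D x - D = - D + D x$)
$57 + \left(M{\left(15,0 \right)} - 189\right) K{\left(22,23 \right)} = 57 + \left(-18 - 189\right) 22 \left(-1 + 23\right) = 57 + \left(-18 - 189\right) 22 \cdot 22 = 57 - 100188 = -100131$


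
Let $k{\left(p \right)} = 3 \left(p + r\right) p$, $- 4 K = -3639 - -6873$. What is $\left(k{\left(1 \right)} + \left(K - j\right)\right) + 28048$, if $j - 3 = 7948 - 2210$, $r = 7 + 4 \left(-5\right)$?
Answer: $\frac{42925}{2} \approx 21463.0$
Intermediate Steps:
$r = -13$ ($r = 7 - 20 = -13$)
$K = - \frac{1617}{2}$ ($K = - \frac{-3639 - -6873}{4} = - \frac{-3639 + 6873}{4} = \left(- \frac{1}{4}\right) 3234 = - \frac{1617}{2} \approx -808.5$)
$j = 5741$ ($j = 3 + \left(7948 - 2210\right) = 3 + 5738 = 5741$)
$k{\left(p \right)} = p \left(-39 + 3 p\right)$ ($k{\left(p \right)} = 3 \left(p - 13\right) p = 3 \left(-13 + p\right) p = \left(-39 + 3 p\right) p = p \left(-39 + 3 p\right)$)
$\left(k{\left(1 \right)} + \left(K - j\right)\right) + 28048 = \left(3 \cdot 1 \left(-13 + 1\right) - \frac{13099}{2}\right) + 28048 = \left(3 \cdot 1 \left(-12\right) - \frac{13099}{2}\right) + 28048 = \left(-36 - \frac{13099}{2}\right) + 28048 = - \frac{13171}{2} + 28048 = \frac{42925}{2}$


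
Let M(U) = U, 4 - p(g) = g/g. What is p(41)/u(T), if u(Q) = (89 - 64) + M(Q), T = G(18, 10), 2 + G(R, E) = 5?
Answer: 3/28 ≈ 0.10714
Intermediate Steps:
p(g) = 3 (p(g) = 4 - g/g = 4 - 1*1 = 4 - 1 = 3)
G(R, E) = 3 (G(R, E) = -2 + 5 = 3)
T = 3
u(Q) = 25 + Q (u(Q) = (89 - 64) + Q = 25 + Q)
p(41)/u(T) = 3/(25 + 3) = 3/28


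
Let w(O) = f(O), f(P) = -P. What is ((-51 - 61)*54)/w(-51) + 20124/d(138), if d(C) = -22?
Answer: -193230/187 ≈ -1033.3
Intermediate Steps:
w(O) = -O
((-51 - 61)*54)/w(-51) + 20124/d(138) = ((-51 - 61)*54)/((-1*(-51))) + 20124/(-22) = -112*54/51 + 20124*(-1/22) = -6048*1/51 - 10062/11 = -2016/17 - 10062/11 = -193230/187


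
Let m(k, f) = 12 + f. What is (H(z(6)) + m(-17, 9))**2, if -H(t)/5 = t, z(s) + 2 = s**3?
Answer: 1100401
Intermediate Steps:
z(s) = -2 + s**3
H(t) = -5*t
(H(z(6)) + m(-17, 9))**2 = (-5*(-2 + 6**3) + (12 + 9))**2 = (-5*(-2 + 216) + 21)**2 = (-5*214 + 21)**2 = (-1070 + 21)**2 = (-1049)**2 = 1100401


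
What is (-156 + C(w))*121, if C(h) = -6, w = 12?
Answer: -19602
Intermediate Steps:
(-156 + C(w))*121 = (-156 - 6)*121 = -162*121 = -19602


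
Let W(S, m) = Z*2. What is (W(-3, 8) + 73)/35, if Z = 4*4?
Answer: 3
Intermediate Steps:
Z = 16
W(S, m) = 32 (W(S, m) = 16*2 = 32)
(W(-3, 8) + 73)/35 = (32 + 73)/35 = (1/35)*105 = 3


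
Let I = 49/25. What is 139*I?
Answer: 6811/25 ≈ 272.44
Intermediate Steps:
I = 49/25 (I = 49*(1/25) = 49/25 ≈ 1.9600)
139*I = 139*(49/25) = 6811/25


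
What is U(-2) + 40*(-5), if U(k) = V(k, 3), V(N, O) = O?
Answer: -197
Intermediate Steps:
U(k) = 3
U(-2) + 40*(-5) = 3 + 40*(-5) = 3 - 200 = -197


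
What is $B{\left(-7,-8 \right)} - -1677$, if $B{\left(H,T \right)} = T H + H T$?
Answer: $1789$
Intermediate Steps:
$B{\left(H,T \right)} = 2 H T$ ($B{\left(H,T \right)} = H T + H T = 2 H T$)
$B{\left(-7,-8 \right)} - -1677 = 2 \left(-7\right) \left(-8\right) - -1677 = 112 + 1677 = 1789$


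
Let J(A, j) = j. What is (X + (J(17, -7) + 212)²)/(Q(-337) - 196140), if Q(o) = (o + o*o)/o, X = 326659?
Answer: -92171/49119 ≈ -1.8765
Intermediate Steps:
Q(o) = (o + o²)/o
(X + (J(17, -7) + 212)²)/(Q(-337) - 196140) = (326659 + (-7 + 212)²)/((1 - 337) - 196140) = (326659 + 205²)/(-336 - 196140) = (326659 + 42025)/(-196476) = 368684*(-1/196476) = -92171/49119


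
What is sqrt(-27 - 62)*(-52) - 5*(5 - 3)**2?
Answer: -20 - 52*I*sqrt(89) ≈ -20.0 - 490.57*I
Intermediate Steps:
sqrt(-27 - 62)*(-52) - 5*(5 - 3)**2 = sqrt(-89)*(-52) - 5*2**2 = (I*sqrt(89))*(-52) - 5*4 = -52*I*sqrt(89) - 20 = -20 - 52*I*sqrt(89)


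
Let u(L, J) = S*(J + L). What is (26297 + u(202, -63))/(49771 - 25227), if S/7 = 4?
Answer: 30189/24544 ≈ 1.2300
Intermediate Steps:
S = 28 (S = 7*4 = 28)
u(L, J) = 28*J + 28*L (u(L, J) = 28*(J + L) = 28*J + 28*L)
(26297 + u(202, -63))/(49771 - 25227) = (26297 + (28*(-63) + 28*202))/(49771 - 25227) = (26297 + (-1764 + 5656))/24544 = (26297 + 3892)*(1/24544) = 30189*(1/24544) = 30189/24544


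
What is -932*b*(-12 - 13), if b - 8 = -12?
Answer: -93200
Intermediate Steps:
b = -4 (b = 8 - 12 = -4)
-932*b*(-12 - 13) = -(-3728)*(-12 - 13) = -(-3728)*(-25) = -932*100 = -93200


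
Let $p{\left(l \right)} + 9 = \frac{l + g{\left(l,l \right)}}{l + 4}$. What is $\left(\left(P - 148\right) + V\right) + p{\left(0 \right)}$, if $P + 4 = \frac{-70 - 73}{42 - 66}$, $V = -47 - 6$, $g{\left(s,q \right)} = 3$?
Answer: $- \frac{4975}{24} \approx -207.29$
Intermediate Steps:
$V = -53$
$P = \frac{47}{24}$ ($P = -4 + \frac{-70 - 73}{42 - 66} = -4 - \frac{143}{-24} = -4 - - \frac{143}{24} = -4 + \frac{143}{24} = \frac{47}{24} \approx 1.9583$)
$p{\left(l \right)} = -9 + \frac{3 + l}{4 + l}$ ($p{\left(l \right)} = -9 + \frac{l + 3}{l + 4} = -9 + \frac{3 + l}{4 + l}$)
$\left(\left(P - 148\right) + V\right) + p{\left(0 \right)} = \left(\left(\frac{47}{24} - 148\right) - 53\right) + \frac{-33 - 0}{4 + 0} = \left(- \frac{3505}{24} - 53\right) + \frac{-33 + 0}{4} = - \frac{4777}{24} + \frac{1}{4} \left(-33\right) = - \frac{4777}{24} - \frac{33}{4} = - \frac{4975}{24}$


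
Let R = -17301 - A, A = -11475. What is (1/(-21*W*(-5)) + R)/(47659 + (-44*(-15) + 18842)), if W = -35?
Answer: -21410551/246816675 ≈ -0.086747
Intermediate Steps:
R = -5826 (R = -17301 - 1*(-11475) = -17301 + 11475 = -5826)
(1/(-21*W*(-5)) + R)/(47659 + (-44*(-15) + 18842)) = (1/(-21*(-35)*(-5)) - 5826)/(47659 + (-44*(-15) + 18842)) = (1/(735*(-5)) - 5826)/(47659 + (660 + 18842)) = (1/(-3675) - 5826)/(47659 + 19502) = (-1/3675 - 5826)/67161 = -21410551/3675*1/67161 = -21410551/246816675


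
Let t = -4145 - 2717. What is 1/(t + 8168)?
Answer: 1/1306 ≈ 0.00076570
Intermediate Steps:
t = -6862
1/(t + 8168) = 1/(-6862 + 8168) = 1/1306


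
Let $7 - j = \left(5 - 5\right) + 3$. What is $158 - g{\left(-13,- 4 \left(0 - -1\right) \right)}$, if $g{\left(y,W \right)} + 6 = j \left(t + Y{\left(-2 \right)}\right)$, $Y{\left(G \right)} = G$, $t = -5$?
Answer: $192$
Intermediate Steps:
$j = 4$ ($j = 7 - \left(\left(5 - 5\right) + 3\right) = 7 - \left(0 + 3\right) = 7 - 3 = 4$)
$g{\left(y,W \right)} = -34$ ($g{\left(y,W \right)} = -6 + 4 \left(-5 - 2\right) = -6 + 4 \left(-7\right) = -6 - 28 = -34$)
$158 - g{\left(-13,- 4 \left(0 - -1\right) \right)} = 158 - -34 = 158 + 34 = 192$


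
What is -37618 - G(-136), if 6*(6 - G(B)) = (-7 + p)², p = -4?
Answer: -225623/6 ≈ -37604.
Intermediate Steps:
G(B) = -85/6 (G(B) = 6 - (-7 - 4)²/6 = 6 - ⅙*(-11)² = 6 - ⅙*121 = 6 - 121/6 = -85/6)
-37618 - G(-136) = -37618 - 1*(-85/6) = -37618 + 85/6 = -225623/6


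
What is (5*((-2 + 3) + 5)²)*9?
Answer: 1620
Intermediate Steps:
(5*((-2 + 3) + 5)²)*9 = (5*(1 + 5)²)*9 = (5*6²)*9 = (5*36)*9 = 180*9 = 1620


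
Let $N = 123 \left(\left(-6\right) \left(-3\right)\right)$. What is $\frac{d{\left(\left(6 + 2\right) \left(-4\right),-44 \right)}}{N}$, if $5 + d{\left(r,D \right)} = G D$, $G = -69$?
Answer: $\frac{3031}{2214} \approx 1.369$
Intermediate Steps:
$N = 2214$ ($N = 123 \cdot 18 = 2214$)
$d{\left(r,D \right)} = -5 - 69 D$
$\frac{d{\left(\left(6 + 2\right) \left(-4\right),-44 \right)}}{N} = \frac{-5 - -3036}{2214} = \left(-5 + 3036\right) \frac{1}{2214} = 3031 \cdot \frac{1}{2214} = \frac{3031}{2214}$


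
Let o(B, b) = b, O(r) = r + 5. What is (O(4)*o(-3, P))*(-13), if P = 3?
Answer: -351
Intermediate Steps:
O(r) = 5 + r
(O(4)*o(-3, P))*(-13) = ((5 + 4)*3)*(-13) = (9*3)*(-13) = 27*(-13) = -351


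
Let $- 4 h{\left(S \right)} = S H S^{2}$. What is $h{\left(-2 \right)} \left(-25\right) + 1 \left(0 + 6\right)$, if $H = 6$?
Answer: $-294$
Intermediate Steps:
$h{\left(S \right)} = - \frac{3 S^{3}}{2}$ ($h{\left(S \right)} = - \frac{S 6 S^{2}}{4} = - \frac{6 S^{3}}{4} = - \frac{3 S^{3}}{2}$)
$h{\left(-2 \right)} \left(-25\right) + 1 \left(0 + 6\right) = - \frac{3 \left(-2\right)^{3}}{2} \left(-25\right) + 1 \left(0 + 6\right) = \left(- \frac{3}{2}\right) \left(-8\right) \left(-25\right) + 1 \cdot 6 = 12 \left(-25\right) + 6 = -300 + 6 = -294$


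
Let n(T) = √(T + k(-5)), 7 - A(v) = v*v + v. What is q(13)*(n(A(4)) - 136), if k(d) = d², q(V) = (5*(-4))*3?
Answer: 8160 - 120*√3 ≈ 7952.2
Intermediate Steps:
q(V) = -60 (q(V) = -20*3 = -60)
A(v) = 7 - v - v² (A(v) = 7 - (v*v + v) = 7 - (v² + v) = 7 - (v + v²) = 7 + (-v - v²) = 7 - v - v²)
n(T) = √(25 + T) (n(T) = √(T + (-5)²) = √(T + 25) = √(25 + T))
q(13)*(n(A(4)) - 136) = -60*(√(25 + (7 - 1*4 - 1*4²)) - 136) = -60*(√(25 + (7 - 4 - 1*16)) - 136) = -60*(√(25 + (7 - 4 - 16)) - 136) = -60*(√(25 - 13) - 136) = -60*(√12 - 136) = -60*(2*√3 - 136) = -60*(-136 + 2*√3) = 8160 - 120*√3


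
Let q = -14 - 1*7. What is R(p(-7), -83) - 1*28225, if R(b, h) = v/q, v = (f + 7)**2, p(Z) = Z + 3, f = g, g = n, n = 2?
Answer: -197602/7 ≈ -28229.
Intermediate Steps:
g = 2
f = 2
p(Z) = 3 + Z
v = 81 (v = (2 + 7)**2 = 9**2 = 81)
q = -21 (q = -14 - 7 = -21)
R(b, h) = -27/7 (R(b, h) = 81/(-21) = 81*(-1/21) = -27/7)
R(p(-7), -83) - 1*28225 = -27/7 - 1*28225 = -27/7 - 28225 = -197602/7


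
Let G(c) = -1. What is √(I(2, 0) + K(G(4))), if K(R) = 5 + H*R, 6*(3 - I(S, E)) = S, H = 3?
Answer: √42/3 ≈ 2.1602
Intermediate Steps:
I(S, E) = 3 - S/6
K(R) = 5 + 3*R
√(I(2, 0) + K(G(4))) = √((3 - ⅙*2) + (5 + 3*(-1))) = √((3 - ⅓) + (5 - 3)) = √(8/3 + 2) = √(14/3) = √42/3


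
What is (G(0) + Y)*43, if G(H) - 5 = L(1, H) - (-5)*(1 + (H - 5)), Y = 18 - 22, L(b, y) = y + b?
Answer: -774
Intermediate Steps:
L(b, y) = b + y
Y = -4
G(H) = -14 + 6*H (G(H) = 5 + ((1 + H) - (-5)*(1 + (H - 5))) = 5 + ((1 + H) - (-5)*(1 + (-5 + H))) = 5 + ((1 + H) - (-5)*(-4 + H)) = 5 + ((1 + H) - (20 - 5*H)) = 5 + ((1 + H) + (-20 + 5*H)) = 5 + (-19 + 6*H) = -14 + 6*H)
(G(0) + Y)*43 = ((-14 + 6*0) - 4)*43 = ((-14 + 0) - 4)*43 = (-14 - 4)*43 = -18*43 = -774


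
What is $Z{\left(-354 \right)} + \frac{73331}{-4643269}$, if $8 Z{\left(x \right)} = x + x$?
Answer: $- \frac{822005275}{9286538} \approx -88.516$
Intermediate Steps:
$Z{\left(x \right)} = \frac{x}{4}$ ($Z{\left(x \right)} = \frac{x + x}{8} = \frac{2 x}{8} = \frac{x}{4}$)
$Z{\left(-354 \right)} + \frac{73331}{-4643269} = \frac{1}{4} \left(-354\right) + \frac{73331}{-4643269} = - \frac{177}{2} + 73331 \left(- \frac{1}{4643269}\right) = - \frac{177}{2} - \frac{73331}{4643269} = - \frac{822005275}{9286538}$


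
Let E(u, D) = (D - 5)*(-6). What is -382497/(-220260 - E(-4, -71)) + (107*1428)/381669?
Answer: 186616583/87477108 ≈ 2.1333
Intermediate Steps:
E(u, D) = 30 - 6*D (E(u, D) = (-5 + D)*(-6) = 30 - 6*D)
-382497/(-220260 - E(-4, -71)) + (107*1428)/381669 = -382497/(-220260 - (30 - 6*(-71))) + (107*1428)/381669 = -382497/(-220260 - (30 + 426)) + 152796*(1/381669) = -382497/(-220260 - 1*456) + 476/1189 = -382497/(-220260 - 456) + 476/1189 = -382497/(-220716) + 476/1189 = -382497*(-1/220716) + 476/1189 = 127499/73572 + 476/1189 = 186616583/87477108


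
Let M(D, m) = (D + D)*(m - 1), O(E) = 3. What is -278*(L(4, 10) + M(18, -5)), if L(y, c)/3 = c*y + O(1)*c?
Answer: 1668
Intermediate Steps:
L(y, c) = 9*c + 3*c*y (L(y, c) = 3*(c*y + 3*c) = 3*(3*c + c*y) = 9*c + 3*c*y)
M(D, m) = 2*D*(-1 + m) (M(D, m) = (2*D)*(-1 + m) = 2*D*(-1 + m))
-278*(L(4, 10) + M(18, -5)) = -278*(3*10*(3 + 4) + 2*18*(-1 - 5)) = -278*(3*10*7 + 2*18*(-6)) = -278*(210 - 216) = -278*(-6) = 1668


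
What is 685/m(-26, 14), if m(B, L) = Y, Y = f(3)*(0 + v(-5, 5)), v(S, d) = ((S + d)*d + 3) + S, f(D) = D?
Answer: -685/6 ≈ -114.17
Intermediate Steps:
v(S, d) = 3 + S + d*(S + d) (v(S, d) = (d*(S + d) + 3) + S = (3 + d*(S + d)) + S = 3 + S + d*(S + d))
Y = -6 (Y = 3*(0 + (3 - 5 + 5**2 - 5*5)) = 3*(0 + (3 - 5 + 25 - 25)) = 3*(0 - 2) = 3*(-2) = -6)
m(B, L) = -6
685/m(-26, 14) = 685/(-6) = 685*(-1/6) = -685/6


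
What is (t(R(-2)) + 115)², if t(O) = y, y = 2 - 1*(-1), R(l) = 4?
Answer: 13924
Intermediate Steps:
y = 3 (y = 2 + 1 = 3)
t(O) = 3
(t(R(-2)) + 115)² = (3 + 115)² = 118² = 13924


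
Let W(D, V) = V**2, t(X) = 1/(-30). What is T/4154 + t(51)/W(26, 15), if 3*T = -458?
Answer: -517327/14019750 ≈ -0.036900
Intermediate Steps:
T = -458/3 (T = (1/3)*(-458) = -458/3 ≈ -152.67)
t(X) = -1/30
T/4154 + t(51)/W(26, 15) = -458/3/4154 - 1/(30*(15**2)) = -458/3*1/4154 - 1/30/225 = -229/6231 - 1/30*1/225 = -229/6231 - 1/6750 = -517327/14019750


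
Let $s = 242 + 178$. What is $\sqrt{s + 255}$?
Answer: $15 \sqrt{3} \approx 25.981$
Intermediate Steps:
$s = 420$
$\sqrt{s + 255} = \sqrt{420 + 255} = \sqrt{675} = 15 \sqrt{3}$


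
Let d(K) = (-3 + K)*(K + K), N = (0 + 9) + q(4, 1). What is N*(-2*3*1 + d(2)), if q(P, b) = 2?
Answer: -110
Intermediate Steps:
N = 11 (N = (0 + 9) + 2 = 9 + 2 = 11)
d(K) = 2*K*(-3 + K) (d(K) = (-3 + K)*(2*K) = 2*K*(-3 + K))
N*(-2*3*1 + d(2)) = 11*(-2*3*1 + 2*2*(-3 + 2)) = 11*(-6*1 + 2*2*(-1)) = 11*(-6 - 4) = 11*(-10) = -110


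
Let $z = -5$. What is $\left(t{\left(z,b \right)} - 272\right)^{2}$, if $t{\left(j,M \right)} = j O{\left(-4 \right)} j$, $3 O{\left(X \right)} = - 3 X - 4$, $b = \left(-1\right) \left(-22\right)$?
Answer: $\frac{379456}{9} \approx 42162.0$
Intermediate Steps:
$b = 22$
$O{\left(X \right)} = - \frac{4}{3} - X$ ($O{\left(X \right)} = \frac{- 3 X - 4}{3} = \frac{-4 - 3 X}{3} = - \frac{4}{3} - X$)
$t{\left(j,M \right)} = \frac{8 j^{2}}{3}$ ($t{\left(j,M \right)} = j \left(- \frac{4}{3} - -4\right) j = j \left(- \frac{4}{3} + 4\right) j = j \frac{8}{3} j = \frac{8 j}{3} j = \frac{8 j^{2}}{3}$)
$\left(t{\left(z,b \right)} - 272\right)^{2} = \left(\frac{8 \left(-5\right)^{2}}{3} - 272\right)^{2} = \left(\frac{8}{3} \cdot 25 - 272\right)^{2} = \left(\frac{200}{3} - 272\right)^{2} = \left(- \frac{616}{3}\right)^{2} = \frac{379456}{9}$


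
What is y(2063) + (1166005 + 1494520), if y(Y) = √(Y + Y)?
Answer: 2660525 + √4126 ≈ 2.6606e+6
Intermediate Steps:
y(Y) = √2*√Y (y(Y) = √(2*Y) = √2*√Y)
y(2063) + (1166005 + 1494520) = √2*√2063 + (1166005 + 1494520) = √4126 + 2660525 = 2660525 + √4126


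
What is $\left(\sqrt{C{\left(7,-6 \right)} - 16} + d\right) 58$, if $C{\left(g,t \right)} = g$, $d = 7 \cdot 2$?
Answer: $812 + 174 i \approx 812.0 + 174.0 i$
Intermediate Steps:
$d = 14$
$\left(\sqrt{C{\left(7,-6 \right)} - 16} + d\right) 58 = \left(\sqrt{7 - 16} + 14\right) 58 = \left(\sqrt{-9} + 14\right) 58 = \left(3 i + 14\right) 58 = \left(14 + 3 i\right) 58 = 812 + 174 i$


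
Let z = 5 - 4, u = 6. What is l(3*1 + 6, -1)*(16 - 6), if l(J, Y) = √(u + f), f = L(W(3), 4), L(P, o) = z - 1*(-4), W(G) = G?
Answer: 10*√11 ≈ 33.166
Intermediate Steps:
z = 1
L(P, o) = 5 (L(P, o) = 1 - 1*(-4) = 1 + 4 = 5)
f = 5
l(J, Y) = √11 (l(J, Y) = √(6 + 5) = √11)
l(3*1 + 6, -1)*(16 - 6) = √11*(16 - 6) = √11*10 = 10*√11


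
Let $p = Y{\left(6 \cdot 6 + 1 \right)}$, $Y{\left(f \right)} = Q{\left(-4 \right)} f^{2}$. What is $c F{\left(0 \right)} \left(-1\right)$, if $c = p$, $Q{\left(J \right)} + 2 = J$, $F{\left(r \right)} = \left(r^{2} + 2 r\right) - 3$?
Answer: $-24642$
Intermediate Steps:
$F{\left(r \right)} = -3 + r^{2} + 2 r$
$Q{\left(J \right)} = -2 + J$
$Y{\left(f \right)} = - 6 f^{2}$ ($Y{\left(f \right)} = \left(-2 - 4\right) f^{2} = - 6 f^{2}$)
$p = -8214$ ($p = - 6 \left(6 \cdot 6 + 1\right)^{2} = - 6 \left(36 + 1\right)^{2} = - 6 \cdot 37^{2} = \left(-6\right) 1369 = -8214$)
$c = -8214$
$c F{\left(0 \right)} \left(-1\right) = - 8214 \left(-3 + 0^{2} + 2 \cdot 0\right) \left(-1\right) = - 8214 \left(-3 + 0 + 0\right) \left(-1\right) = \left(-8214\right) \left(-3\right) \left(-1\right) = 24642 \left(-1\right) = -24642$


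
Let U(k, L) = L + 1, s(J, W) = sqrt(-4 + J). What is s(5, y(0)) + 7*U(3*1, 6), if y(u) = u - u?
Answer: 50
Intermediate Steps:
y(u) = 0
U(k, L) = 1 + L
s(5, y(0)) + 7*U(3*1, 6) = sqrt(-4 + 5) + 7*(1 + 6) = sqrt(1) + 7*7 = 1 + 49 = 50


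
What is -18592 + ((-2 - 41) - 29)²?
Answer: -13408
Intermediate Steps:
-18592 + ((-2 - 41) - 29)² = -18592 + (-43 - 29)² = -18592 + (-72)² = -18592 + 5184 = -13408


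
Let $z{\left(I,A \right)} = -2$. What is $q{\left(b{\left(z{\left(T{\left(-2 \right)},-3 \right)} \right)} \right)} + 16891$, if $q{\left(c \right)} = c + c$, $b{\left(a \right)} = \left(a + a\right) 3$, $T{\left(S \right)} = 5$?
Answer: $16867$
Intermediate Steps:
$b{\left(a \right)} = 6 a$ ($b{\left(a \right)} = 2 a 3 = 6 a$)
$q{\left(c \right)} = 2 c$
$q{\left(b{\left(z{\left(T{\left(-2 \right)},-3 \right)} \right)} \right)} + 16891 = 2 \cdot 6 \left(-2\right) + 16891 = 2 \left(-12\right) + 16891 = -24 + 16891 = 16867$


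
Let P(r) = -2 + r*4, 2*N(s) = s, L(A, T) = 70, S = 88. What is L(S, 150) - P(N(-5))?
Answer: 82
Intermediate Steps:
N(s) = s/2
P(r) = -2 + 4*r
L(S, 150) - P(N(-5)) = 70 - (-2 + 4*((½)*(-5))) = 70 - (-2 + 4*(-5/2)) = 70 - (-2 - 10) = 70 - 1*(-12) = 70 + 12 = 82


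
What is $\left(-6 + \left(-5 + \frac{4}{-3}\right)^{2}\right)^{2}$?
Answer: $\frac{94249}{81} \approx 1163.6$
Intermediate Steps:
$\left(-6 + \left(-5 + \frac{4}{-3}\right)^{2}\right)^{2} = \left(-6 + \left(-5 + 4 \left(- \frac{1}{3}\right)\right)^{2}\right)^{2} = \left(-6 + \left(-5 - \frac{4}{3}\right)^{2}\right)^{2} = \left(-6 + \left(- \frac{19}{3}\right)^{2}\right)^{2} = \left(-6 + \frac{361}{9}\right)^{2} = \left(\frac{307}{9}\right)^{2} = \frac{94249}{81}$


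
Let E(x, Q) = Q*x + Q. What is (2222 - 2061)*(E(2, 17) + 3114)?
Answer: 509565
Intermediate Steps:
E(x, Q) = Q + Q*x
(2222 - 2061)*(E(2, 17) + 3114) = (2222 - 2061)*(17*(1 + 2) + 3114) = 161*(17*3 + 3114) = 161*(51 + 3114) = 161*3165 = 509565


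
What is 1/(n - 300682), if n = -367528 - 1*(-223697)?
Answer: -1/444513 ≈ -2.2497e-6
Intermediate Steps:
n = -143831 (n = -367528 + 223697 = -143831)
1/(n - 300682) = 1/(-143831 - 300682) = 1/(-444513) = -1/444513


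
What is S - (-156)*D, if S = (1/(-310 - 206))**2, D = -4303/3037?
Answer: -178729129571/808619472 ≈ -221.03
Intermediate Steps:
D = -4303/3037 (D = -4303*1/3037 = -4303/3037 ≈ -1.4169)
S = 1/266256 (S = (1/(-516))**2 = (-1/516)**2 = 1/266256 ≈ 3.7558e-6)
S - (-156)*D = 1/266256 - (-156)*(-4303)/3037 = 1/266256 - 1*671268/3037 = 1/266256 - 671268/3037 = -178729129571/808619472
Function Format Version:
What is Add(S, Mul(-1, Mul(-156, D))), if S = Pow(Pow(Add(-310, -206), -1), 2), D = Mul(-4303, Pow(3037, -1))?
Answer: Rational(-178729129571, 808619472) ≈ -221.03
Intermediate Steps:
D = Rational(-4303, 3037) (D = Mul(-4303, Rational(1, 3037)) = Rational(-4303, 3037) ≈ -1.4169)
S = Rational(1, 266256) (S = Pow(Pow(-516, -1), 2) = Pow(Rational(-1, 516), 2) = Rational(1, 266256) ≈ 3.7558e-6)
Add(S, Mul(-1, Mul(-156, D))) = Add(Rational(1, 266256), Mul(-1, Mul(-156, Rational(-4303, 3037)))) = Add(Rational(1, 266256), Mul(-1, Rational(671268, 3037))) = Add(Rational(1, 266256), Rational(-671268, 3037)) = Rational(-178729129571, 808619472)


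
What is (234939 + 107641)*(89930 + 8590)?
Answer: 33750981600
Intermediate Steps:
(234939 + 107641)*(89930 + 8590) = 342580*98520 = 33750981600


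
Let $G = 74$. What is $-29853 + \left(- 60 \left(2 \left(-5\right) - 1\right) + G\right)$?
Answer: $-29119$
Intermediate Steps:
$-29853 + \left(- 60 \left(2 \left(-5\right) - 1\right) + G\right) = -29853 - \left(-74 + 60 \left(2 \left(-5\right) - 1\right)\right) = -29853 - \left(-74 + 60 \left(-10 - 1\right)\right) = -29853 + \left(\left(-60\right) \left(-11\right) + 74\right) = -29853 + \left(660 + 74\right) = -29853 + 734 = -29119$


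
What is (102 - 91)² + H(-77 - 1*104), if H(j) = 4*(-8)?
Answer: 89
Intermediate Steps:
H(j) = -32
(102 - 91)² + H(-77 - 1*104) = (102 - 91)² - 32 = 11² - 32 = 121 - 32 = 89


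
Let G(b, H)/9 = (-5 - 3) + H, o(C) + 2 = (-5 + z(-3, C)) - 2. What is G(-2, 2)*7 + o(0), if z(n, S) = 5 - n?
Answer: -379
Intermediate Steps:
o(C) = -1 (o(C) = -2 + ((-5 + (5 - 1*(-3))) - 2) = -2 + ((-5 + (5 + 3)) - 2) = -2 + ((-5 + 8) - 2) = -2 + (3 - 2) = -2 + 1 = -1)
G(b, H) = -72 + 9*H (G(b, H) = 9*((-5 - 3) + H) = 9*(-8 + H) = -72 + 9*H)
G(-2, 2)*7 + o(0) = (-72 + 9*2)*7 - 1 = (-72 + 18)*7 - 1 = -54*7 - 1 = -378 - 1 = -379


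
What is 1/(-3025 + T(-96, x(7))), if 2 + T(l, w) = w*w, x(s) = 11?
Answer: -1/2906 ≈ -0.00034412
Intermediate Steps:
T(l, w) = -2 + w² (T(l, w) = -2 + w*w = -2 + w²)
1/(-3025 + T(-96, x(7))) = 1/(-3025 + (-2 + 11²)) = 1/(-3025 + (-2 + 121)) = 1/(-3025 + 119) = 1/(-2906) = -1/2906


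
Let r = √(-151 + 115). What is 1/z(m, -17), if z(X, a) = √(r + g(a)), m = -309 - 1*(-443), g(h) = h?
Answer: (-17 + 6*I)^(-½) ≈ 0.039764 - 0.23214*I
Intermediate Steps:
m = 134 (m = -309 + 443 = 134)
r = 6*I (r = √(-36) = 6*I ≈ 6.0*I)
z(X, a) = √(a + 6*I) (z(X, a) = √(6*I + a) = √(a + 6*I))
1/z(m, -17) = 1/(√(-17 + 6*I)) = (-17 + 6*I)^(-½)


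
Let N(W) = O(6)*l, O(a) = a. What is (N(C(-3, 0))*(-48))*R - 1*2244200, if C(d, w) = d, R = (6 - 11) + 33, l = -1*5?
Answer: -2203880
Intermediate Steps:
l = -5
R = 28 (R = -5 + 33 = 28)
N(W) = -30 (N(W) = 6*(-5) = -30)
(N(C(-3, 0))*(-48))*R - 1*2244200 = -30*(-48)*28 - 1*2244200 = 1440*28 - 2244200 = 40320 - 2244200 = -2203880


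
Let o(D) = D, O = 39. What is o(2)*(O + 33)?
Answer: 144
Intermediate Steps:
o(2)*(O + 33) = 2*(39 + 33) = 2*72 = 144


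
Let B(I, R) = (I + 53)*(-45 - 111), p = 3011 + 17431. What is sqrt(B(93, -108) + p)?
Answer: I*sqrt(2334) ≈ 48.311*I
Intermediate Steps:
p = 20442
B(I, R) = -8268 - 156*I (B(I, R) = (53 + I)*(-156) = -8268 - 156*I)
sqrt(B(93, -108) + p) = sqrt((-8268 - 156*93) + 20442) = sqrt((-8268 - 14508) + 20442) = sqrt(-22776 + 20442) = sqrt(-2334) = I*sqrt(2334)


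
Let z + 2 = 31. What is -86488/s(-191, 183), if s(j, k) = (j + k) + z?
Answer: -86488/21 ≈ -4118.5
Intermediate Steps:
z = 29 (z = -2 + 31 = 29)
s(j, k) = 29 + j + k (s(j, k) = (j + k) + 29 = 29 + j + k)
-86488/s(-191, 183) = -86488/(29 - 191 + 183) = -86488/21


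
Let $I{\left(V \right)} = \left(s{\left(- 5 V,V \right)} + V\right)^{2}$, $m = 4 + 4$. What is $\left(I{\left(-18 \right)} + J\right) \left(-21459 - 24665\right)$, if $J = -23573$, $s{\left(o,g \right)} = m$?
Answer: $1082668652$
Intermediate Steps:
$m = 8$
$s{\left(o,g \right)} = 8$
$I{\left(V \right)} = \left(8 + V\right)^{2}$
$\left(I{\left(-18 \right)} + J\right) \left(-21459 - 24665\right) = \left(\left(8 - 18\right)^{2} - 23573\right) \left(-21459 - 24665\right) = \left(\left(-10\right)^{2} - 23573\right) \left(-46124\right) = \left(100 - 23573\right) \left(-46124\right) = \left(-23473\right) \left(-46124\right) = 1082668652$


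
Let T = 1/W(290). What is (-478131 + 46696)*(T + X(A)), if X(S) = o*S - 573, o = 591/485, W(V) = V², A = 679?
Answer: -1846113902767/16820 ≈ -1.0976e+8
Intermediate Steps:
o = 591/485 (o = 591*(1/485) = 591/485 ≈ 1.2186)
T = 1/84100 (T = 1/(290²) = 1/84100 ≈ 1.1891e-5)
X(S) = -573 + 591*S/485 (X(S) = 591*S/485 - 573 = -573 + 591*S/485)
(-478131 + 46696)*(T + X(A)) = (-478131 + 46696)*(1/84100 + (-573 + (591/485)*679)) = -431435*(1/84100 + (-573 + 4137/5)) = -431435*(1/84100 + 1272/5) = -431435*21395041/84100 = -1846113902767/16820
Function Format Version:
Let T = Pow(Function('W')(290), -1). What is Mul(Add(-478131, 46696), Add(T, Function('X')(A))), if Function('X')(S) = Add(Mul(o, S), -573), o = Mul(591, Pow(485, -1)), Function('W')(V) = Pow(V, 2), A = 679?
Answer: Rational(-1846113902767, 16820) ≈ -1.0976e+8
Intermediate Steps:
o = Rational(591, 485) (o = Mul(591, Rational(1, 485)) = Rational(591, 485) ≈ 1.2186)
T = Rational(1, 84100) (T = Pow(Pow(290, 2), -1) = Pow(84100, -1) = Rational(1, 84100) ≈ 1.1891e-5)
Function('X')(S) = Add(-573, Mul(Rational(591, 485), S)) (Function('X')(S) = Add(Mul(Rational(591, 485), S), -573) = Add(-573, Mul(Rational(591, 485), S)))
Mul(Add(-478131, 46696), Add(T, Function('X')(A))) = Mul(Add(-478131, 46696), Add(Rational(1, 84100), Add(-573, Mul(Rational(591, 485), 679)))) = Mul(-431435, Add(Rational(1, 84100), Add(-573, Rational(4137, 5)))) = Mul(-431435, Add(Rational(1, 84100), Rational(1272, 5))) = Mul(-431435, Rational(21395041, 84100)) = Rational(-1846113902767, 16820)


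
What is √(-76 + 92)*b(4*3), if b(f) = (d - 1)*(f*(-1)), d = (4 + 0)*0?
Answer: 48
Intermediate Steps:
d = 0 (d = 4*0 = 0)
b(f) = f (b(f) = (0 - 1)*(f*(-1)) = -(-1)*f = f)
√(-76 + 92)*b(4*3) = √(-76 + 92)*(4*3) = √16*12 = 4*12 = 48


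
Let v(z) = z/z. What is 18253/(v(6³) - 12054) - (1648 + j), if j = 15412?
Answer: -205642433/12053 ≈ -17062.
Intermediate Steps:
v(z) = 1
18253/(v(6³) - 12054) - (1648 + j) = 18253/(1 - 12054) - (1648 + 15412) = 18253/(-12053) - 1*17060 = 18253*(-1/12053) - 17060 = -18253/12053 - 17060 = -205642433/12053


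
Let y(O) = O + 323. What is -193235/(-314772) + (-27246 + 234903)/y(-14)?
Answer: 21808106273/32421516 ≈ 672.64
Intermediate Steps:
y(O) = 323 + O
-193235/(-314772) + (-27246 + 234903)/y(-14) = -193235/(-314772) + (-27246 + 234903)/(323 - 14) = -193235*(-1/314772) + 207657/309 = 193235/314772 + 207657*(1/309) = 193235/314772 + 69219/103 = 21808106273/32421516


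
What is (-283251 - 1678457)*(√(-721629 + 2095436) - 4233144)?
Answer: 8304192449952 - 84353444*√743 ≈ 8.3019e+12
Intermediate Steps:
(-283251 - 1678457)*(√(-721629 + 2095436) - 4233144) = -1961708*(√1373807 - 4233144) = -1961708*(43*√743 - 4233144) = -1961708*(-4233144 + 43*√743) = 8304192449952 - 84353444*√743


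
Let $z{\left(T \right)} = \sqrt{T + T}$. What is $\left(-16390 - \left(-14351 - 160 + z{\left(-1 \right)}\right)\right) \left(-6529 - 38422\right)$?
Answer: $84462929 + 44951 i \sqrt{2} \approx 8.4463 \cdot 10^{7} + 63570.0 i$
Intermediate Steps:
$z{\left(T \right)} = \sqrt{2} \sqrt{T}$ ($z{\left(T \right)} = \sqrt{2 T} = \sqrt{2} \sqrt{T}$)
$\left(-16390 - \left(-14351 - 160 + z{\left(-1 \right)}\right)\right) \left(-6529 - 38422\right) = \left(-16390 - \left(-14351 - 160 + \sqrt{2} \sqrt{-1}\right)\right) \left(-6529 - 38422\right) = \left(-16390 + \left(14351 - \left(\sqrt{2} i - 160\right)\right)\right) \left(-44951\right) = \left(-16390 + \left(14351 - \left(i \sqrt{2} - 160\right)\right)\right) \left(-44951\right) = \left(-16390 + \left(14351 - \left(-160 + i \sqrt{2}\right)\right)\right) \left(-44951\right) = \left(-16390 + \left(14351 + \left(160 - i \sqrt{2}\right)\right)\right) \left(-44951\right) = \left(-16390 + \left(14511 - i \sqrt{2}\right)\right) \left(-44951\right) = \left(-1879 - i \sqrt{2}\right) \left(-44951\right) = 84462929 + 44951 i \sqrt{2}$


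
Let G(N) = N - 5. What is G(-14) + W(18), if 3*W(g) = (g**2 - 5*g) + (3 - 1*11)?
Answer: 169/3 ≈ 56.333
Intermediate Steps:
W(g) = -8/3 - 5*g/3 + g**2/3 (W(g) = ((g**2 - 5*g) + (3 - 1*11))/3 = ((g**2 - 5*g) + (3 - 11))/3 = ((g**2 - 5*g) - 8)/3 = (-8 + g**2 - 5*g)/3 = -8/3 - 5*g/3 + g**2/3)
G(N) = -5 + N
G(-14) + W(18) = (-5 - 14) + (-8/3 - 5/3*18 + (1/3)*18**2) = -19 + (-8/3 - 30 + (1/3)*324) = -19 + (-8/3 - 30 + 108) = -19 + 226/3 = 169/3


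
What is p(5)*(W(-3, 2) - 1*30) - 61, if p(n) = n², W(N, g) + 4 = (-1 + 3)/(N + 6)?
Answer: -2683/3 ≈ -894.33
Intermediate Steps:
W(N, g) = -4 + 2/(6 + N) (W(N, g) = -4 + (-1 + 3)/(N + 6) = -4 + 2/(6 + N))
p(5)*(W(-3, 2) - 1*30) - 61 = 5²*(2*(-11 - 2*(-3))/(6 - 3) - 1*30) - 61 = 25*(2*(-11 + 6)/3 - 30) - 61 = 25*(2*(⅓)*(-5) - 30) - 61 = 25*(-10/3 - 30) - 61 = 25*(-100/3) - 61 = -2500/3 - 61 = -2683/3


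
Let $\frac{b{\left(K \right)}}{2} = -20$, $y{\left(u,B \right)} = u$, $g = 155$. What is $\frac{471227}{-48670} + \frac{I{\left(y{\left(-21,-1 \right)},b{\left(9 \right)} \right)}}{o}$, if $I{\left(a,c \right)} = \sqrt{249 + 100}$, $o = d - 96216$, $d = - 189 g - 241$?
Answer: $- \frac{471227}{48670} - \frac{\sqrt{349}}{125752} \approx -9.6822$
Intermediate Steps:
$d = -29536$ ($d = \left(-189\right) 155 - 241 = -29295 - 241 = -29536$)
$o = -125752$ ($o = -29536 - 96216 = -125752$)
$b{\left(K \right)} = -40$ ($b{\left(K \right)} = 2 \left(-20\right) = -40$)
$I{\left(a,c \right)} = \sqrt{349}$
$\frac{471227}{-48670} + \frac{I{\left(y{\left(-21,-1 \right)},b{\left(9 \right)} \right)}}{o} = \frac{471227}{-48670} + \frac{\sqrt{349}}{-125752} = 471227 \left(- \frac{1}{48670}\right) + \sqrt{349} \left(- \frac{1}{125752}\right) = - \frac{471227}{48670} - \frac{\sqrt{349}}{125752}$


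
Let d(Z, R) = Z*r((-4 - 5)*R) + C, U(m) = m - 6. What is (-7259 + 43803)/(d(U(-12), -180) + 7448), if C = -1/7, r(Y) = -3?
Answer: 255808/52513 ≈ 4.8713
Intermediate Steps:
U(m) = -6 + m
C = -⅐ (C = -1*⅐ = -⅐ ≈ -0.14286)
d(Z, R) = -⅐ - 3*Z (d(Z, R) = Z*(-3) - ⅐ = -3*Z - ⅐ = -⅐ - 3*Z)
(-7259 + 43803)/(d(U(-12), -180) + 7448) = (-7259 + 43803)/((-⅐ - 3*(-6 - 12)) + 7448) = 36544/((-⅐ - 3*(-18)) + 7448) = 36544/((-⅐ + 54) + 7448) = 36544/(377/7 + 7448) = 36544/(52513/7) = 36544*(7/52513) = 255808/52513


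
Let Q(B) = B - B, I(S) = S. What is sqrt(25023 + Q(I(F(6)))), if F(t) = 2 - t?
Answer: sqrt(25023) ≈ 158.19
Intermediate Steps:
Q(B) = 0
sqrt(25023 + Q(I(F(6)))) = sqrt(25023 + 0) = sqrt(25023)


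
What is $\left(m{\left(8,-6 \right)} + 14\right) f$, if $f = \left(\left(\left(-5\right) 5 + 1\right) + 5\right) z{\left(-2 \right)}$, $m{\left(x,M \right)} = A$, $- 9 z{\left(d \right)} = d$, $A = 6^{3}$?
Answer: $- \frac{8740}{9} \approx -971.11$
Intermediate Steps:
$A = 216$
$z{\left(d \right)} = - \frac{d}{9}$
$m{\left(x,M \right)} = 216$
$f = - \frac{38}{9}$ ($f = \left(\left(\left(-5\right) 5 + 1\right) + 5\right) \left(\left(- \frac{1}{9}\right) \left(-2\right)\right) = \left(\left(-25 + 1\right) + 5\right) \frac{2}{9} = \left(-24 + 5\right) \frac{2}{9} = \left(-19\right) \frac{2}{9} = - \frac{38}{9} \approx -4.2222$)
$\left(m{\left(8,-6 \right)} + 14\right) f = \left(216 + 14\right) \left(- \frac{38}{9}\right) = 230 \left(- \frac{38}{9}\right) = - \frac{8740}{9}$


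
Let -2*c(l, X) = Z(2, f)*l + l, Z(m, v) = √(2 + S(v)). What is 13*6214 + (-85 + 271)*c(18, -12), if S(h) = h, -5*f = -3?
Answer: 79108 - 1674*√65/5 ≈ 76409.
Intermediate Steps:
f = ⅗ (f = -⅕*(-3) = ⅗ ≈ 0.60000)
Z(m, v) = √(2 + v)
c(l, X) = -l/2 - l*√65/10 (c(l, X) = -(√(2 + ⅗)*l + l)/2 = -(√(13/5)*l + l)/2 = -((√65/5)*l + l)/2 = -(l*√65/5 + l)/2 = -(l + l*√65/5)/2 = -l/2 - l*√65/10)
13*6214 + (-85 + 271)*c(18, -12) = 13*6214 + (-85 + 271)*(-⅒*18*(5 + √65)) = 80782 + 186*(-9 - 9*√65/5) = 80782 + (-1674 - 1674*√65/5) = 79108 - 1674*√65/5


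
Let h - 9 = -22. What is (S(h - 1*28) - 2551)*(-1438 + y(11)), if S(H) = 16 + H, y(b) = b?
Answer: 3675952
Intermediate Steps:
h = -13 (h = 9 - 22 = -13)
(S(h - 1*28) - 2551)*(-1438 + y(11)) = ((16 + (-13 - 1*28)) - 2551)*(-1438 + 11) = ((16 + (-13 - 28)) - 2551)*(-1427) = ((16 - 41) - 2551)*(-1427) = (-25 - 2551)*(-1427) = -2576*(-1427) = 3675952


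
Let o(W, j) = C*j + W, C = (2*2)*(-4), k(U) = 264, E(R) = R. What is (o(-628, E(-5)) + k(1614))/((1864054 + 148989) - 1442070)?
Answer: -284/570973 ≈ -0.00049740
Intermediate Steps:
C = -16 (C = 4*(-4) = -16)
o(W, j) = W - 16*j (o(W, j) = -16*j + W = W - 16*j)
(o(-628, E(-5)) + k(1614))/((1864054 + 148989) - 1442070) = ((-628 - 16*(-5)) + 264)/((1864054 + 148989) - 1442070) = ((-628 + 80) + 264)/(2013043 - 1442070) = (-548 + 264)/570973 = -284*1/570973 = -284/570973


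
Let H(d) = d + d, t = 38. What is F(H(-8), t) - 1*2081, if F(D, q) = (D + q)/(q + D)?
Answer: -2080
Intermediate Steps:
H(d) = 2*d
F(D, q) = 1 (F(D, q) = (D + q)/(D + q) = 1)
F(H(-8), t) - 1*2081 = 1 - 1*2081 = 1 - 2081 = -2080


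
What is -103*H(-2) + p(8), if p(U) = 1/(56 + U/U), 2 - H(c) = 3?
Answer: 5872/57 ≈ 103.02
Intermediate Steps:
H(c) = -1 (H(c) = 2 - 1*3 = 2 - 3 = -1)
p(U) = 1/57 (p(U) = 1/(56 + 1) = 1/57)
-103*H(-2) + p(8) = -103*(-1) + 1/57 = 103 + 1/57 = 5872/57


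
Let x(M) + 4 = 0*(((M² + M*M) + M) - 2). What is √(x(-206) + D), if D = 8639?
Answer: √8635 ≈ 92.925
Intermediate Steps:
x(M) = -4 (x(M) = -4 + 0*(((M² + M*M) + M) - 2) = -4 + 0*(((M² + M²) + M) - 2) = -4 + 0*((2*M² + M) - 2) = -4 + 0*((M + 2*M²) - 2) = -4 + 0*(-2 + M + 2*M²) = -4 + 0 = -4)
√(x(-206) + D) = √(-4 + 8639) = √8635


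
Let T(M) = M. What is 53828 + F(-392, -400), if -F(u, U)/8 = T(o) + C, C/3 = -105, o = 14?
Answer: 56236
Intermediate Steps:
C = -315 (C = 3*(-105) = -315)
F(u, U) = 2408 (F(u, U) = -8*(14 - 315) = -8*(-301) = 2408)
53828 + F(-392, -400) = 53828 + 2408 = 56236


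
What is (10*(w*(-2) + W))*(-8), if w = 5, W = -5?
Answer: 1200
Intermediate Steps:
(10*(w*(-2) + W))*(-8) = (10*(5*(-2) - 5))*(-8) = (10*(-10 - 5))*(-8) = (10*(-15))*(-8) = -150*(-8) = 1200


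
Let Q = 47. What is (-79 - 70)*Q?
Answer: -7003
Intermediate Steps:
(-79 - 70)*Q = (-79 - 70)*47 = -149*47 = -7003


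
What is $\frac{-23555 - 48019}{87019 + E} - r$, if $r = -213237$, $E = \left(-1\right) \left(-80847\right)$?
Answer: $\frac{17897585334}{83933} \approx 2.1324 \cdot 10^{5}$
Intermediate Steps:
$E = 80847$
$\frac{-23555 - 48019}{87019 + E} - r = \frac{-23555 - 48019}{87019 + 80847} - -213237 = - \frac{71574}{167866} + 213237 = \left(-71574\right) \frac{1}{167866} + 213237 = - \frac{35787}{83933} + 213237 = \frac{17897585334}{83933}$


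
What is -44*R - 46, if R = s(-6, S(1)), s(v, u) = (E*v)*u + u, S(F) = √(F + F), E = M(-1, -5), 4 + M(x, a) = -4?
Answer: -46 - 2156*√2 ≈ -3095.0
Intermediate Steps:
M(x, a) = -8 (M(x, a) = -4 - 4 = -8)
E = -8
S(F) = √2*√F (S(F) = √(2*F) = √2*√F)
s(v, u) = u - 8*u*v (s(v, u) = (-8*v)*u + u = -8*u*v + u = u - 8*u*v)
R = 49*√2 (R = (√2*√1)*(1 - 8*(-6)) = (√2*1)*(1 + 48) = √2*49 = 49*√2 ≈ 69.297)
-44*R - 46 = -2156*√2 - 46 = -46 - 2156*√2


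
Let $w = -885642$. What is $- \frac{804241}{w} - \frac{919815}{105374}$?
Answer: $- \frac{182470176274}{23330910027} \approx -7.821$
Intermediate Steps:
$- \frac{804241}{w} - \frac{919815}{105374} = - \frac{804241}{-885642} - \frac{919815}{105374} = \left(-804241\right) \left(- \frac{1}{885642}\right) - \frac{919815}{105374} = \frac{804241}{885642} - \frac{919815}{105374} = - \frac{182470176274}{23330910027}$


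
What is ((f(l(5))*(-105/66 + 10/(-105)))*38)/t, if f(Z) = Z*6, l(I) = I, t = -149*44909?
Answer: 148010/515240957 ≈ 0.00028726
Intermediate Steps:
t = -6691441
f(Z) = 6*Z
((f(l(5))*(-105/66 + 10/(-105)))*38)/t = (((6*5)*(-105/66 + 10/(-105)))*38)/(-6691441) = ((30*(-105*1/66 + 10*(-1/105)))*38)*(-1/6691441) = ((30*(-35/22 - 2/21))*38)*(-1/6691441) = ((30*(-779/462))*38)*(-1/6691441) = -3895/77*38*(-1/6691441) = -148010/77*(-1/6691441) = 148010/515240957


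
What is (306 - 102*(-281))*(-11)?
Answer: -318648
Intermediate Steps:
(306 - 102*(-281))*(-11) = (306 + 28662)*(-11) = 28968*(-11) = -318648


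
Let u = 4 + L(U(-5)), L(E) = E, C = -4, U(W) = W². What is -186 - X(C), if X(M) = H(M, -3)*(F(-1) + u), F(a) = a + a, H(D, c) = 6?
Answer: -348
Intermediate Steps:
F(a) = 2*a
u = 29 (u = 4 + (-5)² = 4 + 25 = 29)
X(M) = 162 (X(M) = 6*(2*(-1) + 29) = 6*(-2 + 29) = 6*27 = 162)
-186 - X(C) = -186 - 1*162 = -186 - 162 = -348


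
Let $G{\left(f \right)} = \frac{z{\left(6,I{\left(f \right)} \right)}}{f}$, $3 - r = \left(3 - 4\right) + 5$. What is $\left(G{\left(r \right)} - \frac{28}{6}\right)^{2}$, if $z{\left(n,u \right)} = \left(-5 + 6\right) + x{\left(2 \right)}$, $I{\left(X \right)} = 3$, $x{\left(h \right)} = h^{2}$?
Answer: $\frac{841}{9} \approx 93.444$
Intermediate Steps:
$r = -1$ ($r = 3 - \left(\left(3 - 4\right) + 5\right) = 3 - \left(-1 + 5\right) = 3 - 4 = -1$)
$z{\left(n,u \right)} = 5$ ($z{\left(n,u \right)} = \left(-5 + 6\right) + 2^{2} = 1 + 4 = 5$)
$G{\left(f \right)} = \frac{5}{f}$
$\left(G{\left(r \right)} - \frac{28}{6}\right)^{2} = \left(\frac{5}{-1} - \frac{28}{6}\right)^{2} = \left(5 \left(-1\right) - \frac{14}{3}\right)^{2} = \left(-5 - \frac{14}{3}\right)^{2} = \left(- \frac{29}{3}\right)^{2} = \frac{841}{9}$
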